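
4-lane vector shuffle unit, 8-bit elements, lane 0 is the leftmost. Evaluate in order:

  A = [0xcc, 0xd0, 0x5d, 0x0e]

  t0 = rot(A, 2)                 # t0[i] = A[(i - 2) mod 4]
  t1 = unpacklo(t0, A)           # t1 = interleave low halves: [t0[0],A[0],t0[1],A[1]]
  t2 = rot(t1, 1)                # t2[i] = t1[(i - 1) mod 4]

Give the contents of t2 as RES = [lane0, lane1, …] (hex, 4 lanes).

RES = [0xd0, 0x5d, 0xcc, 0x0e]

→ t0 |5d|0e|cc|d0|
→ t1 |5d|cc|0e|d0|
→ t2 |d0|5d|cc|0e|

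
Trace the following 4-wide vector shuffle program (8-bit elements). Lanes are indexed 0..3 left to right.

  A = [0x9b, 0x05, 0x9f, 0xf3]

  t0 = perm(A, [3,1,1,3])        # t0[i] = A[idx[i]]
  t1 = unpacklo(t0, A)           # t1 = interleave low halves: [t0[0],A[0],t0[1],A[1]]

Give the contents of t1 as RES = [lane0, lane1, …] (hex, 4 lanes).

  t0: f3 05 05 f3
  t1: f3 9b 05 05

RES = [ 0xf3  0x9b  0x05  0x05 ]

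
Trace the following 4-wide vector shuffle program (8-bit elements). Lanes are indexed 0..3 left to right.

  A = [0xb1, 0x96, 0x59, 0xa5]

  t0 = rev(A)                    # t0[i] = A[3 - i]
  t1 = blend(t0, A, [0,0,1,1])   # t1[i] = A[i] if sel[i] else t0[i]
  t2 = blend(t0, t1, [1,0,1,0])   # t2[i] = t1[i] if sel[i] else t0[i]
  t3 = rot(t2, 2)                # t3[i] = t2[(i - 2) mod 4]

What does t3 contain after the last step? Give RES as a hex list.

→ t0 |a5|59|96|b1|
→ t1 |a5|59|59|a5|
→ t2 |a5|59|59|b1|
→ t3 |59|b1|a5|59|

RES = [0x59, 0xb1, 0xa5, 0x59]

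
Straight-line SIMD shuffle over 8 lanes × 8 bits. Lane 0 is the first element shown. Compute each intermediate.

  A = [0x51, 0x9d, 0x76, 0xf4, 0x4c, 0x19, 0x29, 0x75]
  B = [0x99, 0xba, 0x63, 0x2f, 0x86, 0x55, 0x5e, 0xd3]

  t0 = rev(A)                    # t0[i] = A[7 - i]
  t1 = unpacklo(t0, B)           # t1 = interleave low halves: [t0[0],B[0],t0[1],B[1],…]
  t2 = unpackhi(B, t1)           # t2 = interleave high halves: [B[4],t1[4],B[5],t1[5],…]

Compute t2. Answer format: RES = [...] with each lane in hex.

t0 = [0x75, 0x29, 0x19, 0x4c, 0xf4, 0x76, 0x9d, 0x51]
t1 = [0x75, 0x99, 0x29, 0xba, 0x19, 0x63, 0x4c, 0x2f]
t2 = [0x86, 0x19, 0x55, 0x63, 0x5e, 0x4c, 0xd3, 0x2f]

RES = [0x86, 0x19, 0x55, 0x63, 0x5e, 0x4c, 0xd3, 0x2f]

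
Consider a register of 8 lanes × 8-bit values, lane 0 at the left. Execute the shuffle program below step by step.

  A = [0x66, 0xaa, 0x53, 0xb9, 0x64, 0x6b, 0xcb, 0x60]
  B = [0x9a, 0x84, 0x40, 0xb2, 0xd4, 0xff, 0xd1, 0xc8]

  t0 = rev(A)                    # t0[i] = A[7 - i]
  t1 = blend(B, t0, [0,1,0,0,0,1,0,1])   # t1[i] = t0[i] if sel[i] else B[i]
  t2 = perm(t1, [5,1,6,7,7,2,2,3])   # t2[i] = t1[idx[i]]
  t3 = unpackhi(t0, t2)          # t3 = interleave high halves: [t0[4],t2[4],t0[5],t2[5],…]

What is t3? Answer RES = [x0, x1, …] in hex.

RES = [ 0xb9  0x66  0x53  0x40  0xaa  0x40  0x66  0xb2 ]

t0 = [0x60, 0xcb, 0x6b, 0x64, 0xb9, 0x53, 0xaa, 0x66]
t1 = [0x9a, 0xcb, 0x40, 0xb2, 0xd4, 0x53, 0xd1, 0x66]
t2 = [0x53, 0xcb, 0xd1, 0x66, 0x66, 0x40, 0x40, 0xb2]
t3 = [0xb9, 0x66, 0x53, 0x40, 0xaa, 0x40, 0x66, 0xb2]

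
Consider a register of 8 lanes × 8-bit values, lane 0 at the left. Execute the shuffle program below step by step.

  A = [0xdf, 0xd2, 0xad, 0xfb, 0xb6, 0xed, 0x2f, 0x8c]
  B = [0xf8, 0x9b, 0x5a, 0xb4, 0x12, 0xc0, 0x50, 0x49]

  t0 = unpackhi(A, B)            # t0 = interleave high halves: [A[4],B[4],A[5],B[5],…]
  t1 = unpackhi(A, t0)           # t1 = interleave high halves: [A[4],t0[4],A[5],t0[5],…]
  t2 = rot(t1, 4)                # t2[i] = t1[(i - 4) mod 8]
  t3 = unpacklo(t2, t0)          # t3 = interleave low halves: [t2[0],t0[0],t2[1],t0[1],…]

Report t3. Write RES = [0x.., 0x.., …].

RES = [0x2f, 0xb6, 0x8c, 0x12, 0x8c, 0xed, 0x49, 0xc0]

  t0: b6 12 ed c0 2f 50 8c 49
  t1: b6 2f ed 50 2f 8c 8c 49
  t2: 2f 8c 8c 49 b6 2f ed 50
  t3: 2f b6 8c 12 8c ed 49 c0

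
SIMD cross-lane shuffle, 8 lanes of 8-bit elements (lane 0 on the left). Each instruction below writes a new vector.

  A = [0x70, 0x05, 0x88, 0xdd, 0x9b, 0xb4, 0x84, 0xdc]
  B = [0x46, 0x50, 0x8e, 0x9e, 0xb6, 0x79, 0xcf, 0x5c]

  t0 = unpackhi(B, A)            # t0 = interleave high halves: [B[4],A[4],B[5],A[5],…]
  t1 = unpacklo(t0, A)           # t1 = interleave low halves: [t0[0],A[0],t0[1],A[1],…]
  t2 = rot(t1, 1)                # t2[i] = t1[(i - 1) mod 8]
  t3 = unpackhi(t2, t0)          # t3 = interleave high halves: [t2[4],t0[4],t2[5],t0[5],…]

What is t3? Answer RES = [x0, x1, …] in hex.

→ t0 |b6|9b|79|b4|cf|84|5c|dc|
→ t1 |b6|70|9b|05|79|88|b4|dd|
→ t2 |dd|b6|70|9b|05|79|88|b4|
→ t3 |05|cf|79|84|88|5c|b4|dc|

RES = [0x05, 0xcf, 0x79, 0x84, 0x88, 0x5c, 0xb4, 0xdc]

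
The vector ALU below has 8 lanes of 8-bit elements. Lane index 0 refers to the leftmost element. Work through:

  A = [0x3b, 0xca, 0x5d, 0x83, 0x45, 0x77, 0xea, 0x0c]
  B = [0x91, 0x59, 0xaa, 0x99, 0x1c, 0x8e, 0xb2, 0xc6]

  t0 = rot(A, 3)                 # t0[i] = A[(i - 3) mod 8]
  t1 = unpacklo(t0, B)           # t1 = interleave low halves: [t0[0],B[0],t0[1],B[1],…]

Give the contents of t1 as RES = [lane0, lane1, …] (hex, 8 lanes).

RES = [0x77, 0x91, 0xea, 0x59, 0x0c, 0xaa, 0x3b, 0x99]

  t0: 77 ea 0c 3b ca 5d 83 45
  t1: 77 91 ea 59 0c aa 3b 99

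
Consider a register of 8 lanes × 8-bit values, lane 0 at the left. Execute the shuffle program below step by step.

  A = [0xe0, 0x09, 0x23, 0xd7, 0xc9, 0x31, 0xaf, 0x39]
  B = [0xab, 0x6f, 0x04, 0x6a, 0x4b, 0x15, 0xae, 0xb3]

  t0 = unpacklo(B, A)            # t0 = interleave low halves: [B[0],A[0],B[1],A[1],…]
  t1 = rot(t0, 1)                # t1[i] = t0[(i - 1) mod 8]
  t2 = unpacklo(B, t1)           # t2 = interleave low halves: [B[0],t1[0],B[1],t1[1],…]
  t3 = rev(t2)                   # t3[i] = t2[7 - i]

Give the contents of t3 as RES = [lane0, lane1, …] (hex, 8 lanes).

t0 = [0xab, 0xe0, 0x6f, 0x09, 0x04, 0x23, 0x6a, 0xd7]
t1 = [0xd7, 0xab, 0xe0, 0x6f, 0x09, 0x04, 0x23, 0x6a]
t2 = [0xab, 0xd7, 0x6f, 0xab, 0x04, 0xe0, 0x6a, 0x6f]
t3 = [0x6f, 0x6a, 0xe0, 0x04, 0xab, 0x6f, 0xd7, 0xab]

RES = [ 0x6f  0x6a  0xe0  0x04  0xab  0x6f  0xd7  0xab ]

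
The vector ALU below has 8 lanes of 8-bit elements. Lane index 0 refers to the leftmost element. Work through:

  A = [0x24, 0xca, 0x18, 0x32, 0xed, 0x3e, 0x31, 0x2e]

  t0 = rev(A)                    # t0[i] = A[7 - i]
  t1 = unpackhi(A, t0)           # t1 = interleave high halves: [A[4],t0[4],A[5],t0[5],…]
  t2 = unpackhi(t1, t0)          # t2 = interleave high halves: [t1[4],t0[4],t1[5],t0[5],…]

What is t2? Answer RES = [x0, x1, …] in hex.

RES = [ 0x31  0x32  0xca  0x18  0x2e  0xca  0x24  0x24 ]

t0 = [0x2e, 0x31, 0x3e, 0xed, 0x32, 0x18, 0xca, 0x24]
t1 = [0xed, 0x32, 0x3e, 0x18, 0x31, 0xca, 0x2e, 0x24]
t2 = [0x31, 0x32, 0xca, 0x18, 0x2e, 0xca, 0x24, 0x24]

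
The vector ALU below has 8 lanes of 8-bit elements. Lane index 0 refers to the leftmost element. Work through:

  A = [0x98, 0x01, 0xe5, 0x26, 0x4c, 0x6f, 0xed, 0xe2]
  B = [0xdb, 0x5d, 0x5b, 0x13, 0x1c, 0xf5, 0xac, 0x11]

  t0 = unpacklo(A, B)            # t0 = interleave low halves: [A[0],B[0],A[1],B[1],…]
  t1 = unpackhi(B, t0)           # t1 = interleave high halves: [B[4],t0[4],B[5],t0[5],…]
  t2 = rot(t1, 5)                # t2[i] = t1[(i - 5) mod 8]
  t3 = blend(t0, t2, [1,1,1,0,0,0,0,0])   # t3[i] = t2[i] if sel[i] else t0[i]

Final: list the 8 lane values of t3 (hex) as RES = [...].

RES = [ 0x5b  0xac  0x26  0x5d  0xe5  0x5b  0x26  0x13 ]

  t0: 98 db 01 5d e5 5b 26 13
  t1: 1c e5 f5 5b ac 26 11 13
  t2: 5b ac 26 11 13 1c e5 f5
  t3: 5b ac 26 5d e5 5b 26 13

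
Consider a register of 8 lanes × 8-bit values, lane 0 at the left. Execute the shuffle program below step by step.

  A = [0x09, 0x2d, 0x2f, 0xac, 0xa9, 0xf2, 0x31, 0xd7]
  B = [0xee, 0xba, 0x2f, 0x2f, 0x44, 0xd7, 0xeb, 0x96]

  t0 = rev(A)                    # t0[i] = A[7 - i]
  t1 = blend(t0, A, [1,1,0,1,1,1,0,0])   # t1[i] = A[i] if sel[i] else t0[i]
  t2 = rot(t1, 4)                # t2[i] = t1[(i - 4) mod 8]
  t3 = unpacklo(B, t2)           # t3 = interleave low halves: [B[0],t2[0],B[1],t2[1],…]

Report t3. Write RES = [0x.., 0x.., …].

  t0: d7 31 f2 a9 ac 2f 2d 09
  t1: 09 2d f2 ac a9 f2 2d 09
  t2: a9 f2 2d 09 09 2d f2 ac
  t3: ee a9 ba f2 2f 2d 2f 09

RES = [ 0xee  0xa9  0xba  0xf2  0x2f  0x2d  0x2f  0x09 ]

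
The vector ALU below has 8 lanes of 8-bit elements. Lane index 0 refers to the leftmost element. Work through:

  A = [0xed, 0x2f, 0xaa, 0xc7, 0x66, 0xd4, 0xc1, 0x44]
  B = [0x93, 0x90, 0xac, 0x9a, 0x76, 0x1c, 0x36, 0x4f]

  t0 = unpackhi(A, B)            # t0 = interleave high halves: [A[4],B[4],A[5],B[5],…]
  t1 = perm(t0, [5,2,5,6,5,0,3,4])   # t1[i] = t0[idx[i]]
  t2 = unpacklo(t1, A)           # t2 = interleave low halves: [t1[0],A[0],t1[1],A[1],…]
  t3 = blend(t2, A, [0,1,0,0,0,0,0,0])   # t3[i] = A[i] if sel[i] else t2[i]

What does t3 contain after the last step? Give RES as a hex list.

  t0: 66 76 d4 1c c1 36 44 4f
  t1: 36 d4 36 44 36 66 1c c1
  t2: 36 ed d4 2f 36 aa 44 c7
  t3: 36 2f d4 2f 36 aa 44 c7

RES = [ 0x36  0x2f  0xd4  0x2f  0x36  0xaa  0x44  0xc7 ]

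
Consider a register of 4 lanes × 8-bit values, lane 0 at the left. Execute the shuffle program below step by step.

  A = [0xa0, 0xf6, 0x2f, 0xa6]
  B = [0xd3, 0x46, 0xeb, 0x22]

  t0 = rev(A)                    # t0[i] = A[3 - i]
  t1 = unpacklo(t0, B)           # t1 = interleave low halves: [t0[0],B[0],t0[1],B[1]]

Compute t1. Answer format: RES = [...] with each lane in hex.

  t0: a6 2f f6 a0
  t1: a6 d3 2f 46

RES = [0xa6, 0xd3, 0x2f, 0x46]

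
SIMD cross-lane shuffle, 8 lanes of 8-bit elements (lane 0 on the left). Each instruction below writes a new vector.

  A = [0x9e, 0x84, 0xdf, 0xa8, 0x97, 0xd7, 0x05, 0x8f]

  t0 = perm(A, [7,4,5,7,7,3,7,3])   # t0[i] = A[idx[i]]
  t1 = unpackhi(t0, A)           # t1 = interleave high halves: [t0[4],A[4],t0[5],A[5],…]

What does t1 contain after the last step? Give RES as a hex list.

RES = [0x8f, 0x97, 0xa8, 0xd7, 0x8f, 0x05, 0xa8, 0x8f]

→ t0 |8f|97|d7|8f|8f|a8|8f|a8|
→ t1 |8f|97|a8|d7|8f|05|a8|8f|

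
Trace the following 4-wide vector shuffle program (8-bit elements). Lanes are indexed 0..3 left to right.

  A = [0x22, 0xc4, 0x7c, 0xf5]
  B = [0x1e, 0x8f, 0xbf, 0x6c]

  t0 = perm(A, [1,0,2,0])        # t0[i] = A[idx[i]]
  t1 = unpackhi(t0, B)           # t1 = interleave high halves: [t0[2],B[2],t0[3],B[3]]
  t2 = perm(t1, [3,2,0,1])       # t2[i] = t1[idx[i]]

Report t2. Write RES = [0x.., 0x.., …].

RES = [ 0x6c  0x22  0x7c  0xbf ]

  t0: c4 22 7c 22
  t1: 7c bf 22 6c
  t2: 6c 22 7c bf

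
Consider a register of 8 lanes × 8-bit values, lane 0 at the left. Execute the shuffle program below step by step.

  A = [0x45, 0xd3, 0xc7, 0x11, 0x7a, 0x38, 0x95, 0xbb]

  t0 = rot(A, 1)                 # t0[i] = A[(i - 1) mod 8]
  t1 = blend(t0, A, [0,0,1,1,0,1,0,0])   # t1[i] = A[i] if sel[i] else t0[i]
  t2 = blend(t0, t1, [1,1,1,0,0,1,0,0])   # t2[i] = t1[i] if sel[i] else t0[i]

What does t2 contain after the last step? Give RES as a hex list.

RES = [ 0xbb  0x45  0xc7  0xc7  0x11  0x38  0x38  0x95 ]

t0 = [0xbb, 0x45, 0xd3, 0xc7, 0x11, 0x7a, 0x38, 0x95]
t1 = [0xbb, 0x45, 0xc7, 0x11, 0x11, 0x38, 0x38, 0x95]
t2 = [0xbb, 0x45, 0xc7, 0xc7, 0x11, 0x38, 0x38, 0x95]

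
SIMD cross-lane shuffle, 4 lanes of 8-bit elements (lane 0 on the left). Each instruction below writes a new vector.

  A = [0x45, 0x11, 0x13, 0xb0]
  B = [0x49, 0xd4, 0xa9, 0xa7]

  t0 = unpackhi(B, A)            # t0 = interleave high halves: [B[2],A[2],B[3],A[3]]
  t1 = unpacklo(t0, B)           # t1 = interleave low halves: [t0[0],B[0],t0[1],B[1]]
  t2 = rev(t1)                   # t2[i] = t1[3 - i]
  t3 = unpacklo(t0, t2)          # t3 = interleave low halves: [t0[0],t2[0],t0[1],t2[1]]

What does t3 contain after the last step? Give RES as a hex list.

RES = [ 0xa9  0xd4  0x13  0x13 ]

  t0: a9 13 a7 b0
  t1: a9 49 13 d4
  t2: d4 13 49 a9
  t3: a9 d4 13 13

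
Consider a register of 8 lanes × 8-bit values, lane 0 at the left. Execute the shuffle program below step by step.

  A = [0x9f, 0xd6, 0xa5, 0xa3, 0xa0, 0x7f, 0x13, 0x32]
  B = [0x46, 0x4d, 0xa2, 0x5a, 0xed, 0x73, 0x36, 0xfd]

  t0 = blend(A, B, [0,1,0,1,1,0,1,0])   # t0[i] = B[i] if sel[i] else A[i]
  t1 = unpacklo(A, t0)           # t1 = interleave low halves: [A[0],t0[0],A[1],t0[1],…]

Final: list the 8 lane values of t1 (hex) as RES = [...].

RES = [ 0x9f  0x9f  0xd6  0x4d  0xa5  0xa5  0xa3  0x5a ]

→ t0 |9f|4d|a5|5a|ed|7f|36|32|
→ t1 |9f|9f|d6|4d|a5|a5|a3|5a|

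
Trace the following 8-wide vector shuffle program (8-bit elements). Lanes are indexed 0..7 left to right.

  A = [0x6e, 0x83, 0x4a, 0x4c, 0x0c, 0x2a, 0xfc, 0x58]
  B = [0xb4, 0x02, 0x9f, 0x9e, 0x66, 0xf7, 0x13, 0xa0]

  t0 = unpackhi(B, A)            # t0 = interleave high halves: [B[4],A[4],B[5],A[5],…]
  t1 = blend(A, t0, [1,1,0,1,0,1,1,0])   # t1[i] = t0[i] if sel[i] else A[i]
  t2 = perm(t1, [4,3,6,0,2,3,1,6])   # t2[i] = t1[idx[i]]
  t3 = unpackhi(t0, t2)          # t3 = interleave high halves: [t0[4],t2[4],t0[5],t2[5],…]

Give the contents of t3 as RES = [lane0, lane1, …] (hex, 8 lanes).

  t0: 66 0c f7 2a 13 fc a0 58
  t1: 66 0c 4a 2a 0c fc a0 58
  t2: 0c 2a a0 66 4a 2a 0c a0
  t3: 13 4a fc 2a a0 0c 58 a0

RES = [ 0x13  0x4a  0xfc  0x2a  0xa0  0x0c  0x58  0xa0 ]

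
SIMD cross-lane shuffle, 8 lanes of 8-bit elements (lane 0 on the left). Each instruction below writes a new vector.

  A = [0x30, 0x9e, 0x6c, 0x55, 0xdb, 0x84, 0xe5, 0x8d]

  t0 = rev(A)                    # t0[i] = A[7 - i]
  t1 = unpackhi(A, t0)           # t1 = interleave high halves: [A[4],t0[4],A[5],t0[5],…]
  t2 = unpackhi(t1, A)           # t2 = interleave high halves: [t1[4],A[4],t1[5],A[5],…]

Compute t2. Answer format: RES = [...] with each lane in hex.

t0 = [0x8d, 0xe5, 0x84, 0xdb, 0x55, 0x6c, 0x9e, 0x30]
t1 = [0xdb, 0x55, 0x84, 0x6c, 0xe5, 0x9e, 0x8d, 0x30]
t2 = [0xe5, 0xdb, 0x9e, 0x84, 0x8d, 0xe5, 0x30, 0x8d]

RES = [ 0xe5  0xdb  0x9e  0x84  0x8d  0xe5  0x30  0x8d ]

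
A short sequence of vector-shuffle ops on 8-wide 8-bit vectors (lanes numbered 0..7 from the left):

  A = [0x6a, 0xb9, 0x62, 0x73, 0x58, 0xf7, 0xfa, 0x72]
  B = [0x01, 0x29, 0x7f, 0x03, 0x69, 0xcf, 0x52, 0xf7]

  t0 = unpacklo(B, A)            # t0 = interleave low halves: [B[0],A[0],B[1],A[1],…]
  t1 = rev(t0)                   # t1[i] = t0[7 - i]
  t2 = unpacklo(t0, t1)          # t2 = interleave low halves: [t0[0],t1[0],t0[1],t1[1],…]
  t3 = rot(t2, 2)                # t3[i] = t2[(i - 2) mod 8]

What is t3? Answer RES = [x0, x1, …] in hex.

RES = [0xb9, 0x7f, 0x01, 0x73, 0x6a, 0x03, 0x29, 0x62]

→ t0 |01|6a|29|b9|7f|62|03|73|
→ t1 |73|03|62|7f|b9|29|6a|01|
→ t2 |01|73|6a|03|29|62|b9|7f|
→ t3 |b9|7f|01|73|6a|03|29|62|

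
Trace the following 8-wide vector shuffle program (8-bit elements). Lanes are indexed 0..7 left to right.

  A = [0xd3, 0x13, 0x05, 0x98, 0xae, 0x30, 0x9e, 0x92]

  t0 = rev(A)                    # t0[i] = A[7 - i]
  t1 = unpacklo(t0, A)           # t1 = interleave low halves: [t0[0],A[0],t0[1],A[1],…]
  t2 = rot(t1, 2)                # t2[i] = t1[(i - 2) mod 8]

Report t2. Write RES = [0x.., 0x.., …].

RES = [0xae, 0x98, 0x92, 0xd3, 0x9e, 0x13, 0x30, 0x05]

t0 = [0x92, 0x9e, 0x30, 0xae, 0x98, 0x05, 0x13, 0xd3]
t1 = [0x92, 0xd3, 0x9e, 0x13, 0x30, 0x05, 0xae, 0x98]
t2 = [0xae, 0x98, 0x92, 0xd3, 0x9e, 0x13, 0x30, 0x05]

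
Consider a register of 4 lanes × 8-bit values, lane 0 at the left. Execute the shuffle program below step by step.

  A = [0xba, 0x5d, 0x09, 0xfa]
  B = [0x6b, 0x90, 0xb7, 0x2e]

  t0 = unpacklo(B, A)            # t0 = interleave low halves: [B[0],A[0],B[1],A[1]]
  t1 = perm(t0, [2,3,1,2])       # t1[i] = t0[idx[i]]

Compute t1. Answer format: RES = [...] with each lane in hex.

  t0: 6b ba 90 5d
  t1: 90 5d ba 90

RES = [0x90, 0x5d, 0xba, 0x90]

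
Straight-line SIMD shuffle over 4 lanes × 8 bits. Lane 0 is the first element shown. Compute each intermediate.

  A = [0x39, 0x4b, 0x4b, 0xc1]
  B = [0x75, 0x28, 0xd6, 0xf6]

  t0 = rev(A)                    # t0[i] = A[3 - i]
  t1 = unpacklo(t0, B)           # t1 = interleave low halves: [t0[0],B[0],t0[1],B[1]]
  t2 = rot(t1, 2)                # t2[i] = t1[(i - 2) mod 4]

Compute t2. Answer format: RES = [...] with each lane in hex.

RES = [0x4b, 0x28, 0xc1, 0x75]

t0 = [0xc1, 0x4b, 0x4b, 0x39]
t1 = [0xc1, 0x75, 0x4b, 0x28]
t2 = [0x4b, 0x28, 0xc1, 0x75]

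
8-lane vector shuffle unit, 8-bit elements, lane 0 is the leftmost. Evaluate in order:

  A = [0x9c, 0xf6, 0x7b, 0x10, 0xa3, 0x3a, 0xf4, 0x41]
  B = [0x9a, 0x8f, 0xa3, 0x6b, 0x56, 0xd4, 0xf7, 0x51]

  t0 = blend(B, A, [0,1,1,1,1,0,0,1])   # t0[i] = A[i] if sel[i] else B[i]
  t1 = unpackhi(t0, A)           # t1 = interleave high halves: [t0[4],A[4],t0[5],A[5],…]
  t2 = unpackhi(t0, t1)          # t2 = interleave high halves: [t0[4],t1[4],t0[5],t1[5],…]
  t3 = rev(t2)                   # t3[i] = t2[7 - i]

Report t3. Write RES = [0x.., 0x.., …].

t0 = [0x9a, 0xf6, 0x7b, 0x10, 0xa3, 0xd4, 0xf7, 0x41]
t1 = [0xa3, 0xa3, 0xd4, 0x3a, 0xf7, 0xf4, 0x41, 0x41]
t2 = [0xa3, 0xf7, 0xd4, 0xf4, 0xf7, 0x41, 0x41, 0x41]
t3 = [0x41, 0x41, 0x41, 0xf7, 0xf4, 0xd4, 0xf7, 0xa3]

RES = [0x41, 0x41, 0x41, 0xf7, 0xf4, 0xd4, 0xf7, 0xa3]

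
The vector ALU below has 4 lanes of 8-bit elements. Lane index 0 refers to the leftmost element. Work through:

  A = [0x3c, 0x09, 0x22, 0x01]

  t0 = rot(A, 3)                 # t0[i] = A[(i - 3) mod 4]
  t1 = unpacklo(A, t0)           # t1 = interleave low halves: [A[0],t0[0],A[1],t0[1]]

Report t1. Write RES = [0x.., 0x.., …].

→ t0 |09|22|01|3c|
→ t1 |3c|09|09|22|

RES = [ 0x3c  0x09  0x09  0x22 ]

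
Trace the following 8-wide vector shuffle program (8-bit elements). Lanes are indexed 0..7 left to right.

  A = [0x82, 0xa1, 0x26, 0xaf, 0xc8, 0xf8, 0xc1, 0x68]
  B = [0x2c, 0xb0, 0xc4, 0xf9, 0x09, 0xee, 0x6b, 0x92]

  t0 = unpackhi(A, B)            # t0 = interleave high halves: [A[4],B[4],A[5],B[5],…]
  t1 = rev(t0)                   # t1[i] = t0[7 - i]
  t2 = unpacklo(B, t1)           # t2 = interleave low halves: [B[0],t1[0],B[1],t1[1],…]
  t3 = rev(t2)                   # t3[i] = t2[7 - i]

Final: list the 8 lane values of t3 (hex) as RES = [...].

RES = [0xc1, 0xf9, 0x6b, 0xc4, 0x68, 0xb0, 0x92, 0x2c]

  t0: c8 09 f8 ee c1 6b 68 92
  t1: 92 68 6b c1 ee f8 09 c8
  t2: 2c 92 b0 68 c4 6b f9 c1
  t3: c1 f9 6b c4 68 b0 92 2c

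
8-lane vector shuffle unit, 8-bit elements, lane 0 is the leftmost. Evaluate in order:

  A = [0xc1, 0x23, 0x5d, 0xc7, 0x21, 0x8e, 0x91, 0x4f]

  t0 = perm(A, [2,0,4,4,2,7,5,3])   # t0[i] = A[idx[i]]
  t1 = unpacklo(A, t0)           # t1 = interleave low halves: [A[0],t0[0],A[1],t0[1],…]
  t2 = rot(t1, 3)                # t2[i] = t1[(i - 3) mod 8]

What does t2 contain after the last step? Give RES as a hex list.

RES = [0x21, 0xc7, 0x21, 0xc1, 0x5d, 0x23, 0xc1, 0x5d]

→ t0 |5d|c1|21|21|5d|4f|8e|c7|
→ t1 |c1|5d|23|c1|5d|21|c7|21|
→ t2 |21|c7|21|c1|5d|23|c1|5d|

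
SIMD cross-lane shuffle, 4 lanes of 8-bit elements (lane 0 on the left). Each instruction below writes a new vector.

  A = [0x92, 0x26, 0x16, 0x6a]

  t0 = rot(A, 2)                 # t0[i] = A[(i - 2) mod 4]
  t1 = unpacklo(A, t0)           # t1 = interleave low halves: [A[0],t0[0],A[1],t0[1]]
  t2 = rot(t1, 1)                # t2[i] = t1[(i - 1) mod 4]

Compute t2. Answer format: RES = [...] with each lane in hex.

  t0: 16 6a 92 26
  t1: 92 16 26 6a
  t2: 6a 92 16 26

RES = [0x6a, 0x92, 0x16, 0x26]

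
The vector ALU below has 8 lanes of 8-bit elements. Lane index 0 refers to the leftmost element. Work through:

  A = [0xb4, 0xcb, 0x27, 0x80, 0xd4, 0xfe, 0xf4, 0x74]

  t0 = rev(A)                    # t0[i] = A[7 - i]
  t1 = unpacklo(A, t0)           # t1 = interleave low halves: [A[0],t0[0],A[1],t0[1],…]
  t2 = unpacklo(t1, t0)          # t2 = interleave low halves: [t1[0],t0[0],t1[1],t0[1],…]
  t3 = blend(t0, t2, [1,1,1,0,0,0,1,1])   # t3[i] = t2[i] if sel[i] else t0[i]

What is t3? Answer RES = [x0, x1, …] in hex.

RES = [0xb4, 0x74, 0x74, 0xd4, 0x80, 0x27, 0xf4, 0xd4]

→ t0 |74|f4|fe|d4|80|27|cb|b4|
→ t1 |b4|74|cb|f4|27|fe|80|d4|
→ t2 |b4|74|74|f4|cb|fe|f4|d4|
→ t3 |b4|74|74|d4|80|27|f4|d4|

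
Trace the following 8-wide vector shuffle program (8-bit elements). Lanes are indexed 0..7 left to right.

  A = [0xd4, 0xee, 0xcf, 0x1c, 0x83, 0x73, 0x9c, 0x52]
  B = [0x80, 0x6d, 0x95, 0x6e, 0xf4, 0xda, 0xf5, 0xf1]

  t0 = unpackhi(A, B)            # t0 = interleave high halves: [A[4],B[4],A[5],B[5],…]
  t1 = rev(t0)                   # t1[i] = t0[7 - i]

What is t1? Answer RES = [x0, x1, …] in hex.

RES = [ 0xf1  0x52  0xf5  0x9c  0xda  0x73  0xf4  0x83 ]

→ t0 |83|f4|73|da|9c|f5|52|f1|
→ t1 |f1|52|f5|9c|da|73|f4|83|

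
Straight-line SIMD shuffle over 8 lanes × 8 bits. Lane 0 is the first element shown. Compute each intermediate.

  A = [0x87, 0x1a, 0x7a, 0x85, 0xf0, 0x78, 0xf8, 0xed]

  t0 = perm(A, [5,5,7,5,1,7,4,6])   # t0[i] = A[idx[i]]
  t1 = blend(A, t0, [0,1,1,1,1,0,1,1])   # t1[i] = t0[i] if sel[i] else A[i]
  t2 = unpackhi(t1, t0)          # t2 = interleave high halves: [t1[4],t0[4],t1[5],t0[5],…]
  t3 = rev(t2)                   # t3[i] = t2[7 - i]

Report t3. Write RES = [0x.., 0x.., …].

  t0: 78 78 ed 78 1a ed f0 f8
  t1: 87 78 ed 78 1a 78 f0 f8
  t2: 1a 1a 78 ed f0 f0 f8 f8
  t3: f8 f8 f0 f0 ed 78 1a 1a

RES = [ 0xf8  0xf8  0xf0  0xf0  0xed  0x78  0x1a  0x1a ]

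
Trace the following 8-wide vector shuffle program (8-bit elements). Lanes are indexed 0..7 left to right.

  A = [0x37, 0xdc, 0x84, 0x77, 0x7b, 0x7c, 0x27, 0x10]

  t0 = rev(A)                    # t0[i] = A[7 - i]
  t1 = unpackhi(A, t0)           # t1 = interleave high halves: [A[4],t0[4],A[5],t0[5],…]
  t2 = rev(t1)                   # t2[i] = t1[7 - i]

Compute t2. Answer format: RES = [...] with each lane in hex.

RES = [0x37, 0x10, 0xdc, 0x27, 0x84, 0x7c, 0x77, 0x7b]

t0 = [0x10, 0x27, 0x7c, 0x7b, 0x77, 0x84, 0xdc, 0x37]
t1 = [0x7b, 0x77, 0x7c, 0x84, 0x27, 0xdc, 0x10, 0x37]
t2 = [0x37, 0x10, 0xdc, 0x27, 0x84, 0x7c, 0x77, 0x7b]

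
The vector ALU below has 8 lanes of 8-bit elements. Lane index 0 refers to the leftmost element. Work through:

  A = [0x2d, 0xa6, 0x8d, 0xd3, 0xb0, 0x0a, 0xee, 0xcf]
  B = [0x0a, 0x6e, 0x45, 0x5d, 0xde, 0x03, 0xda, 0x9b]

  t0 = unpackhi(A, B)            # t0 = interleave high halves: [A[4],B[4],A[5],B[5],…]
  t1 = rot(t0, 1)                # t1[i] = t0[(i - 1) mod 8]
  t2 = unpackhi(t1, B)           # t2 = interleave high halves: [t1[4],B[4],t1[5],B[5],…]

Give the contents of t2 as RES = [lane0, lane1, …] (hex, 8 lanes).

RES = [ 0x03  0xde  0xee  0x03  0xda  0xda  0xcf  0x9b ]

  t0: b0 de 0a 03 ee da cf 9b
  t1: 9b b0 de 0a 03 ee da cf
  t2: 03 de ee 03 da da cf 9b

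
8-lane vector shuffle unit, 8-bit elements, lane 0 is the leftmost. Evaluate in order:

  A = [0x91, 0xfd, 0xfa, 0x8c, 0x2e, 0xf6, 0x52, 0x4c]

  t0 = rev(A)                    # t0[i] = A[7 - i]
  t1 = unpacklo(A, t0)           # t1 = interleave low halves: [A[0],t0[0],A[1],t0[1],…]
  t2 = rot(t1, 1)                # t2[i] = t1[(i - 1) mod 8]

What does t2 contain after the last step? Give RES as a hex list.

→ t0 |4c|52|f6|2e|8c|fa|fd|91|
→ t1 |91|4c|fd|52|fa|f6|8c|2e|
→ t2 |2e|91|4c|fd|52|fa|f6|8c|

RES = [ 0x2e  0x91  0x4c  0xfd  0x52  0xfa  0xf6  0x8c ]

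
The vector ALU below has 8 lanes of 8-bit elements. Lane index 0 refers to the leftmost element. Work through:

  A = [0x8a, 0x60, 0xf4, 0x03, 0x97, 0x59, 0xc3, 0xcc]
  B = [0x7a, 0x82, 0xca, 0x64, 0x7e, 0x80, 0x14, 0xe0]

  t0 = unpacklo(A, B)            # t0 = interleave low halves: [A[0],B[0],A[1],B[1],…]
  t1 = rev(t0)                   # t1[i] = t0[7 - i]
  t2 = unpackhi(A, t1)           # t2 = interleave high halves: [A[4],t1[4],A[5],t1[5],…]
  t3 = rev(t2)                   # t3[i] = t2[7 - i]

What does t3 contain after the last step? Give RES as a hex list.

RES = [0x8a, 0xcc, 0x7a, 0xc3, 0x60, 0x59, 0x82, 0x97]

  t0: 8a 7a 60 82 f4 ca 03 64
  t1: 64 03 ca f4 82 60 7a 8a
  t2: 97 82 59 60 c3 7a cc 8a
  t3: 8a cc 7a c3 60 59 82 97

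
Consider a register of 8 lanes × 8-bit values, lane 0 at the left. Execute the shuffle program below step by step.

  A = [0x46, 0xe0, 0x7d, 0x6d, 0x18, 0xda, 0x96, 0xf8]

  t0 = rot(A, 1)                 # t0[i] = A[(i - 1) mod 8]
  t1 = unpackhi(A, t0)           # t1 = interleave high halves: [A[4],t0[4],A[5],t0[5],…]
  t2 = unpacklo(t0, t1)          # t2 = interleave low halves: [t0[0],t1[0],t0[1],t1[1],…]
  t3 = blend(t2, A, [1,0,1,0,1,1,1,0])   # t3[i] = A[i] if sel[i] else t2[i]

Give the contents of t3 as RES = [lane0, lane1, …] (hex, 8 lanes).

t0 = [0xf8, 0x46, 0xe0, 0x7d, 0x6d, 0x18, 0xda, 0x96]
t1 = [0x18, 0x6d, 0xda, 0x18, 0x96, 0xda, 0xf8, 0x96]
t2 = [0xf8, 0x18, 0x46, 0x6d, 0xe0, 0xda, 0x7d, 0x18]
t3 = [0x46, 0x18, 0x7d, 0x6d, 0x18, 0xda, 0x96, 0x18]

RES = [ 0x46  0x18  0x7d  0x6d  0x18  0xda  0x96  0x18 ]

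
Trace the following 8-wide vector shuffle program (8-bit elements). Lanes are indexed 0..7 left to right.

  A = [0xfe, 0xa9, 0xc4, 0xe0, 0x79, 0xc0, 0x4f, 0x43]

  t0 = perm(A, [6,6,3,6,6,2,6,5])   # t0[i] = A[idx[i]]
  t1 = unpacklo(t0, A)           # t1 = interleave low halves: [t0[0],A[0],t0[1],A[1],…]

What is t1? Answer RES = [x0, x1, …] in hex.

RES = [0x4f, 0xfe, 0x4f, 0xa9, 0xe0, 0xc4, 0x4f, 0xe0]

  t0: 4f 4f e0 4f 4f c4 4f c0
  t1: 4f fe 4f a9 e0 c4 4f e0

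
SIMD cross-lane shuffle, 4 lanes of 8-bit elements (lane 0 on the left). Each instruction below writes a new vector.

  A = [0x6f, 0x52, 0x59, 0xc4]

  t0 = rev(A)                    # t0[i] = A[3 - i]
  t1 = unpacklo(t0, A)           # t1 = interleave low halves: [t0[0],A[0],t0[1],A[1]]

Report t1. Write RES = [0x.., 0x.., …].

→ t0 |c4|59|52|6f|
→ t1 |c4|6f|59|52|

RES = [0xc4, 0x6f, 0x59, 0x52]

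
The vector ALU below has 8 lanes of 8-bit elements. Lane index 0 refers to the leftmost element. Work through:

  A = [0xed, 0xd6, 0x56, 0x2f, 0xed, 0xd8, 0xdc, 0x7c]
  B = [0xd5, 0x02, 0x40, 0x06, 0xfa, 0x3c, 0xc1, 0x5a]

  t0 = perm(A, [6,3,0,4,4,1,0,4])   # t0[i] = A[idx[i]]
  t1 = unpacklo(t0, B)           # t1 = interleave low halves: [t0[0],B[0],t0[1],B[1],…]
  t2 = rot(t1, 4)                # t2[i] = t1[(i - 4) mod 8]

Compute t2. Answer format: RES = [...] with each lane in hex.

  t0: dc 2f ed ed ed d6 ed ed
  t1: dc d5 2f 02 ed 40 ed 06
  t2: ed 40 ed 06 dc d5 2f 02

RES = [0xed, 0x40, 0xed, 0x06, 0xdc, 0xd5, 0x2f, 0x02]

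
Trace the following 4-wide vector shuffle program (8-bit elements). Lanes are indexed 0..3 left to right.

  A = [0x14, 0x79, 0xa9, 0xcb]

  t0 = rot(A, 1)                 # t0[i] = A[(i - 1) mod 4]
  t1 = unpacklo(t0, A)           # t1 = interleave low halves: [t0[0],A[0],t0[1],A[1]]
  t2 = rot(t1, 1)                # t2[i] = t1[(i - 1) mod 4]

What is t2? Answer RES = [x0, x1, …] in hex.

RES = [ 0x79  0xcb  0x14  0x14 ]

t0 = [0xcb, 0x14, 0x79, 0xa9]
t1 = [0xcb, 0x14, 0x14, 0x79]
t2 = [0x79, 0xcb, 0x14, 0x14]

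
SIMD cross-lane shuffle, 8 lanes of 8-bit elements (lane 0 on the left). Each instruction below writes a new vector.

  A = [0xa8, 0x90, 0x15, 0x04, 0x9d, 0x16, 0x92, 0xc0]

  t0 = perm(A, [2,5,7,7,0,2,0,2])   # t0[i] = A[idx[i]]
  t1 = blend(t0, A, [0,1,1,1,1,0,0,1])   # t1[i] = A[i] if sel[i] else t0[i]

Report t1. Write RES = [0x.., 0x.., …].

RES = [0x15, 0x90, 0x15, 0x04, 0x9d, 0x15, 0xa8, 0xc0]

→ t0 |15|16|c0|c0|a8|15|a8|15|
→ t1 |15|90|15|04|9d|15|a8|c0|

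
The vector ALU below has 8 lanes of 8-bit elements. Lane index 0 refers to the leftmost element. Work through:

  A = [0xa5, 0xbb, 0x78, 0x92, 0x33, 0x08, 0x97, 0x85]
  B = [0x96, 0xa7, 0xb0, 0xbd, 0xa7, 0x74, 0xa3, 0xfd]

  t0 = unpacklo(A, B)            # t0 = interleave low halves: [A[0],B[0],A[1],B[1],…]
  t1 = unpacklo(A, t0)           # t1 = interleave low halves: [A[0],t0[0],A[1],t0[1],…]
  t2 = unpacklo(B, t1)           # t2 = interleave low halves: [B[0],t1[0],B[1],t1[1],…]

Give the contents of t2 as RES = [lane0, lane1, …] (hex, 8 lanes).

RES = [0x96, 0xa5, 0xa7, 0xa5, 0xb0, 0xbb, 0xbd, 0x96]

t0 = [0xa5, 0x96, 0xbb, 0xa7, 0x78, 0xb0, 0x92, 0xbd]
t1 = [0xa5, 0xa5, 0xbb, 0x96, 0x78, 0xbb, 0x92, 0xa7]
t2 = [0x96, 0xa5, 0xa7, 0xa5, 0xb0, 0xbb, 0xbd, 0x96]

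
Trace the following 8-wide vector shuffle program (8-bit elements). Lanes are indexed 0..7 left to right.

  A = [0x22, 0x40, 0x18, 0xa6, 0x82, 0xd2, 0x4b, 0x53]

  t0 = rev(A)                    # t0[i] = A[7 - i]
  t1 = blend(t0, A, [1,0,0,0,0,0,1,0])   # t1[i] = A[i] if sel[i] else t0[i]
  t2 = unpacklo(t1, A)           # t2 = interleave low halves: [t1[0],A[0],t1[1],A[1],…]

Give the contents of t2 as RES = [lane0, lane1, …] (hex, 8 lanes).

  t0: 53 4b d2 82 a6 18 40 22
  t1: 22 4b d2 82 a6 18 4b 22
  t2: 22 22 4b 40 d2 18 82 a6

RES = [ 0x22  0x22  0x4b  0x40  0xd2  0x18  0x82  0xa6 ]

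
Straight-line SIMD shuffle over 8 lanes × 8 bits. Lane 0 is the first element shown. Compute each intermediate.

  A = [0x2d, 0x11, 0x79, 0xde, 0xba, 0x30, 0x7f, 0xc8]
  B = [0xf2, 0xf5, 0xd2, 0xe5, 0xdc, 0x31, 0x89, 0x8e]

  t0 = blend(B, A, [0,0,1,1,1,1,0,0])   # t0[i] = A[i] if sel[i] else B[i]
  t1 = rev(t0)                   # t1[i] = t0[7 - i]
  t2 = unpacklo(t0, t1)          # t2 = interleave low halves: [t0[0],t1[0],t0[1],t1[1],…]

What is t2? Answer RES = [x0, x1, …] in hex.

t0 = [0xf2, 0xf5, 0x79, 0xde, 0xba, 0x30, 0x89, 0x8e]
t1 = [0x8e, 0x89, 0x30, 0xba, 0xde, 0x79, 0xf5, 0xf2]
t2 = [0xf2, 0x8e, 0xf5, 0x89, 0x79, 0x30, 0xde, 0xba]

RES = [ 0xf2  0x8e  0xf5  0x89  0x79  0x30  0xde  0xba ]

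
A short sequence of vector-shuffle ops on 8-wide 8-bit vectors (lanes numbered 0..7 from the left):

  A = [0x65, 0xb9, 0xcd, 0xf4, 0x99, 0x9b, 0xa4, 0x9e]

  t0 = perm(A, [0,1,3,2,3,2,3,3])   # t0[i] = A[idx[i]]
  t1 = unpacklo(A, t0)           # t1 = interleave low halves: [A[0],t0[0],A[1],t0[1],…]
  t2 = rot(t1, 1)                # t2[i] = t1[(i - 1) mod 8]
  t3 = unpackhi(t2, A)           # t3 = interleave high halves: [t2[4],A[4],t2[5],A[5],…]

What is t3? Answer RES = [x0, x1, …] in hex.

t0 = [0x65, 0xb9, 0xf4, 0xcd, 0xf4, 0xcd, 0xf4, 0xf4]
t1 = [0x65, 0x65, 0xb9, 0xb9, 0xcd, 0xf4, 0xf4, 0xcd]
t2 = [0xcd, 0x65, 0x65, 0xb9, 0xb9, 0xcd, 0xf4, 0xf4]
t3 = [0xb9, 0x99, 0xcd, 0x9b, 0xf4, 0xa4, 0xf4, 0x9e]

RES = [0xb9, 0x99, 0xcd, 0x9b, 0xf4, 0xa4, 0xf4, 0x9e]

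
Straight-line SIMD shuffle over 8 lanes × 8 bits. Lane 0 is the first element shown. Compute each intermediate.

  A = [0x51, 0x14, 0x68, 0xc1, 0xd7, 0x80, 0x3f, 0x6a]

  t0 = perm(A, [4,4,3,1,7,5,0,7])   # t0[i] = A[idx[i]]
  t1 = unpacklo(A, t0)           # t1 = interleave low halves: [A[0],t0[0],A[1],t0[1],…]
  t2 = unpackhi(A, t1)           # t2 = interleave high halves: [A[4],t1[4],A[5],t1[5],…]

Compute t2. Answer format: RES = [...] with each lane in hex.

RES = [0xd7, 0x68, 0x80, 0xc1, 0x3f, 0xc1, 0x6a, 0x14]

  t0: d7 d7 c1 14 6a 80 51 6a
  t1: 51 d7 14 d7 68 c1 c1 14
  t2: d7 68 80 c1 3f c1 6a 14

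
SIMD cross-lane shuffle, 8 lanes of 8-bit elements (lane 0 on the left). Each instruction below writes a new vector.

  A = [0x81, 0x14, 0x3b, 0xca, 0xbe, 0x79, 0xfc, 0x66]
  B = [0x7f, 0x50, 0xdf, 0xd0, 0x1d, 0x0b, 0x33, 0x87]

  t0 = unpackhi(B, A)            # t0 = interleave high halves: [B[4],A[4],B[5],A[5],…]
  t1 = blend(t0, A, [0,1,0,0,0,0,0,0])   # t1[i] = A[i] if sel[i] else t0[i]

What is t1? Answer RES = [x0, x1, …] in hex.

  t0: 1d be 0b 79 33 fc 87 66
  t1: 1d 14 0b 79 33 fc 87 66

RES = [0x1d, 0x14, 0x0b, 0x79, 0x33, 0xfc, 0x87, 0x66]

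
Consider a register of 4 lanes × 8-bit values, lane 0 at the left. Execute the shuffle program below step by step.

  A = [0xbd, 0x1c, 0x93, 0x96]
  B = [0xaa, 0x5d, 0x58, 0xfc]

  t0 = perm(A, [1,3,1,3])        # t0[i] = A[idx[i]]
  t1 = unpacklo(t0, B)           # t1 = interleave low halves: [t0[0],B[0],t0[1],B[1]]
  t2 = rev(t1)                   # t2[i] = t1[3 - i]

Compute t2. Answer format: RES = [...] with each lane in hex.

  t0: 1c 96 1c 96
  t1: 1c aa 96 5d
  t2: 5d 96 aa 1c

RES = [ 0x5d  0x96  0xaa  0x1c ]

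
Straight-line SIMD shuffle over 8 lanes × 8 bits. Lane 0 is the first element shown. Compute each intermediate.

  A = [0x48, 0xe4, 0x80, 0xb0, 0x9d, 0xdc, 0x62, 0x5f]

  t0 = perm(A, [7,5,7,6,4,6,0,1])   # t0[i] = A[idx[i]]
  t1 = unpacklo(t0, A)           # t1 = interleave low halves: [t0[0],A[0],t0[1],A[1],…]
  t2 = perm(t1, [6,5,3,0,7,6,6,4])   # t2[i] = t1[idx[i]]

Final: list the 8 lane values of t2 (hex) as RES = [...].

RES = [ 0x62  0x80  0xe4  0x5f  0xb0  0x62  0x62  0x5f ]

→ t0 |5f|dc|5f|62|9d|62|48|e4|
→ t1 |5f|48|dc|e4|5f|80|62|b0|
→ t2 |62|80|e4|5f|b0|62|62|5f|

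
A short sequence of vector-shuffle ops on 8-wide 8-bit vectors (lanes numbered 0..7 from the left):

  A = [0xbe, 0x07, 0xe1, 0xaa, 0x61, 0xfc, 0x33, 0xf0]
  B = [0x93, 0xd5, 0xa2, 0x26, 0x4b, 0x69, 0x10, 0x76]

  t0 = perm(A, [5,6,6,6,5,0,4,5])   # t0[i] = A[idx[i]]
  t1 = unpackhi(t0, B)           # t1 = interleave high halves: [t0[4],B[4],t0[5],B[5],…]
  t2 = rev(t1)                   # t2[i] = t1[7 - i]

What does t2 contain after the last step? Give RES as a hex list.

RES = [0x76, 0xfc, 0x10, 0x61, 0x69, 0xbe, 0x4b, 0xfc]

  t0: fc 33 33 33 fc be 61 fc
  t1: fc 4b be 69 61 10 fc 76
  t2: 76 fc 10 61 69 be 4b fc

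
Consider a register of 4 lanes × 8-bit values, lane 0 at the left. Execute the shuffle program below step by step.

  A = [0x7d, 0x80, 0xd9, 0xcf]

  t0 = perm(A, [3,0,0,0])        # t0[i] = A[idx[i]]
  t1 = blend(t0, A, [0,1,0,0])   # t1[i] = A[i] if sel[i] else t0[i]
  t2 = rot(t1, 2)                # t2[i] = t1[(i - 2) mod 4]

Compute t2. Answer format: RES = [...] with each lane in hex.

  t0: cf 7d 7d 7d
  t1: cf 80 7d 7d
  t2: 7d 7d cf 80

RES = [0x7d, 0x7d, 0xcf, 0x80]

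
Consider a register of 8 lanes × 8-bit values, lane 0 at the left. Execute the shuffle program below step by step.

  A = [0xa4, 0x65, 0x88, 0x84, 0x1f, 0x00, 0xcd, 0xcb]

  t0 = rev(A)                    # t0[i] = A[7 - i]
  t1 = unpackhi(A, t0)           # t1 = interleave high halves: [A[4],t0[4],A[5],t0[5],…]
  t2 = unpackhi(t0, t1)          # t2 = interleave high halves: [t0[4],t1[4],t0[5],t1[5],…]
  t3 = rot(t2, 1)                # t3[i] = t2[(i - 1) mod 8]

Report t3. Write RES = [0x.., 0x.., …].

t0 = [0xcb, 0xcd, 0x00, 0x1f, 0x84, 0x88, 0x65, 0xa4]
t1 = [0x1f, 0x84, 0x00, 0x88, 0xcd, 0x65, 0xcb, 0xa4]
t2 = [0x84, 0xcd, 0x88, 0x65, 0x65, 0xcb, 0xa4, 0xa4]
t3 = [0xa4, 0x84, 0xcd, 0x88, 0x65, 0x65, 0xcb, 0xa4]

RES = [ 0xa4  0x84  0xcd  0x88  0x65  0x65  0xcb  0xa4 ]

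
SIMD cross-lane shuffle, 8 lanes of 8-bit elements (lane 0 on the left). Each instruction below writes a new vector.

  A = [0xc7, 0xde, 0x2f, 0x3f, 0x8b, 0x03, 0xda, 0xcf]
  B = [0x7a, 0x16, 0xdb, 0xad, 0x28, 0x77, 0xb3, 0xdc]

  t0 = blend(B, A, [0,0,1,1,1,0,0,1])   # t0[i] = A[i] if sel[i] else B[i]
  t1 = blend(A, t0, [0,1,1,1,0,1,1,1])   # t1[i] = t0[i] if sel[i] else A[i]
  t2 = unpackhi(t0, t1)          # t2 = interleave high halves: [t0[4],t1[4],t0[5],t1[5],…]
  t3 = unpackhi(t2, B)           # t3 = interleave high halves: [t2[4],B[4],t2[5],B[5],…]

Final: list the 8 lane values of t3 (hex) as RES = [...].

t0 = [0x7a, 0x16, 0x2f, 0x3f, 0x8b, 0x77, 0xb3, 0xcf]
t1 = [0xc7, 0x16, 0x2f, 0x3f, 0x8b, 0x77, 0xb3, 0xcf]
t2 = [0x8b, 0x8b, 0x77, 0x77, 0xb3, 0xb3, 0xcf, 0xcf]
t3 = [0xb3, 0x28, 0xb3, 0x77, 0xcf, 0xb3, 0xcf, 0xdc]

RES = [ 0xb3  0x28  0xb3  0x77  0xcf  0xb3  0xcf  0xdc ]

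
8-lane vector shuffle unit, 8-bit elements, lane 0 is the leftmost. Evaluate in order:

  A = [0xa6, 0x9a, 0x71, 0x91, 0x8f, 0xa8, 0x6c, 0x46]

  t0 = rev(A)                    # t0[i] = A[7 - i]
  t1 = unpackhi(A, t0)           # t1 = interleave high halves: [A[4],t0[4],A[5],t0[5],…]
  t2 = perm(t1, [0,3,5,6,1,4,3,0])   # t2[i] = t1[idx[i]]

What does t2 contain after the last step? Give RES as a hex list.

  t0: 46 6c a8 8f 91 71 9a a6
  t1: 8f 91 a8 71 6c 9a 46 a6
  t2: 8f 71 9a 46 91 6c 71 8f

RES = [ 0x8f  0x71  0x9a  0x46  0x91  0x6c  0x71  0x8f ]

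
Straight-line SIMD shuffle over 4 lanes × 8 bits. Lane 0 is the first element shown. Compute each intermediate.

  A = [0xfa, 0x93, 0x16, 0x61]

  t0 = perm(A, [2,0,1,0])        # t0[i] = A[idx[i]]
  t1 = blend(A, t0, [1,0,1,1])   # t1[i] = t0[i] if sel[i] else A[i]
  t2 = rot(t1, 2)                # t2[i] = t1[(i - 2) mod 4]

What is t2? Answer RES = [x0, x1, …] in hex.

RES = [0x93, 0xfa, 0x16, 0x93]

  t0: 16 fa 93 fa
  t1: 16 93 93 fa
  t2: 93 fa 16 93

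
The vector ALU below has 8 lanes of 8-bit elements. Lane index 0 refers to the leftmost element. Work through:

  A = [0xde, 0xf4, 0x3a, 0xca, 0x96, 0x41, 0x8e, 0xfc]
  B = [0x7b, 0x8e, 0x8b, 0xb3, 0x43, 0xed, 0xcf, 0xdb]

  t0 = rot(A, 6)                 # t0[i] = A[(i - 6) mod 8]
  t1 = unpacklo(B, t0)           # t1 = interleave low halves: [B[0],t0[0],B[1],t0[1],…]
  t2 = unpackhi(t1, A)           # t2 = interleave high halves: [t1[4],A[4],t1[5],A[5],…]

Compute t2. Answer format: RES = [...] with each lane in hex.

  t0: 3a ca 96 41 8e fc de f4
  t1: 7b 3a 8e ca 8b 96 b3 41
  t2: 8b 96 96 41 b3 8e 41 fc

RES = [0x8b, 0x96, 0x96, 0x41, 0xb3, 0x8e, 0x41, 0xfc]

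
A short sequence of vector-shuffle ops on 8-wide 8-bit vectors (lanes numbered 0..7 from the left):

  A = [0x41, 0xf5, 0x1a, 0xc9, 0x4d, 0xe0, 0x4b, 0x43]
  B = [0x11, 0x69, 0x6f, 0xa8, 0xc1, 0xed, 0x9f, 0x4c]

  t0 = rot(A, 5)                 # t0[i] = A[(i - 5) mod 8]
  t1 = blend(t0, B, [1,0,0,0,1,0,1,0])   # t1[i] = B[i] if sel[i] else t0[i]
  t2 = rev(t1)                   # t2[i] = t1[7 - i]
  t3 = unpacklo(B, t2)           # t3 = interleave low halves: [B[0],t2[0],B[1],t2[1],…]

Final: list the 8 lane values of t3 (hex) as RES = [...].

→ t0 |c9|4d|e0|4b|43|41|f5|1a|
→ t1 |11|4d|e0|4b|c1|41|9f|1a|
→ t2 |1a|9f|41|c1|4b|e0|4d|11|
→ t3 |11|1a|69|9f|6f|41|a8|c1|

RES = [ 0x11  0x1a  0x69  0x9f  0x6f  0x41  0xa8  0xc1 ]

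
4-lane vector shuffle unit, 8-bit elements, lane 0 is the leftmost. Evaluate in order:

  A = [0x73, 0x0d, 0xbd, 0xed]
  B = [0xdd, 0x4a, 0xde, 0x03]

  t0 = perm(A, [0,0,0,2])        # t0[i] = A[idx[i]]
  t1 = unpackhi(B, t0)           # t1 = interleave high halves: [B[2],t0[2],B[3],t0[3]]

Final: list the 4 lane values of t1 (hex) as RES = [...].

→ t0 |73|73|73|bd|
→ t1 |de|73|03|bd|

RES = [0xde, 0x73, 0x03, 0xbd]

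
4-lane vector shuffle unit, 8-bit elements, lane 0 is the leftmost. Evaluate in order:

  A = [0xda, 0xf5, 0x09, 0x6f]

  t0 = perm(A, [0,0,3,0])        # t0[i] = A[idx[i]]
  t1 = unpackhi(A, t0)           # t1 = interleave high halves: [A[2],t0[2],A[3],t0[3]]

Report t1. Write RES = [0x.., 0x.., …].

RES = [ 0x09  0x6f  0x6f  0xda ]

→ t0 |da|da|6f|da|
→ t1 |09|6f|6f|da|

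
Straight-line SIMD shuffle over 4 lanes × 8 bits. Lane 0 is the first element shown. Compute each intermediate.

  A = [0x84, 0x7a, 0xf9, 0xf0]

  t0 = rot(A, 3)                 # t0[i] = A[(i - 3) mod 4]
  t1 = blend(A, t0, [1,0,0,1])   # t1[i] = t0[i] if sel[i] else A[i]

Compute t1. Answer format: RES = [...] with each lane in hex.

RES = [0x7a, 0x7a, 0xf9, 0x84]

  t0: 7a f9 f0 84
  t1: 7a 7a f9 84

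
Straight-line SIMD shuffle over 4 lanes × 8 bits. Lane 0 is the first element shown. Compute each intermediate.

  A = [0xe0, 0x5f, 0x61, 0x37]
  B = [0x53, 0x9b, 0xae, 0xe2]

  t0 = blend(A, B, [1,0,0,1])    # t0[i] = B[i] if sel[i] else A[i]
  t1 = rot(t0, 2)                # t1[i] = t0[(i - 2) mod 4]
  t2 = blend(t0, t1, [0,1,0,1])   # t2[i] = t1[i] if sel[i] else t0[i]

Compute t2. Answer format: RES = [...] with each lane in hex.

→ t0 |53|5f|61|e2|
→ t1 |61|e2|53|5f|
→ t2 |53|e2|61|5f|

RES = [0x53, 0xe2, 0x61, 0x5f]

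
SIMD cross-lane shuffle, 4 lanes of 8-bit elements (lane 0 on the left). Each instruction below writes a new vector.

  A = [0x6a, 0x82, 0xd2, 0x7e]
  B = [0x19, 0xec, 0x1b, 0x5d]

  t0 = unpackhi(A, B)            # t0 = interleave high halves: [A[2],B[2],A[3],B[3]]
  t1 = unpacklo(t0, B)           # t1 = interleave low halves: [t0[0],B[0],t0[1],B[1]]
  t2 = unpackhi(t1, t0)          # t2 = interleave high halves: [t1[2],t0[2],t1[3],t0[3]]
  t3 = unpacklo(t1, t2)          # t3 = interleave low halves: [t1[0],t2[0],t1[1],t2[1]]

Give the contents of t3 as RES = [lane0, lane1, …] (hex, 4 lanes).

→ t0 |d2|1b|7e|5d|
→ t1 |d2|19|1b|ec|
→ t2 |1b|7e|ec|5d|
→ t3 |d2|1b|19|7e|

RES = [0xd2, 0x1b, 0x19, 0x7e]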